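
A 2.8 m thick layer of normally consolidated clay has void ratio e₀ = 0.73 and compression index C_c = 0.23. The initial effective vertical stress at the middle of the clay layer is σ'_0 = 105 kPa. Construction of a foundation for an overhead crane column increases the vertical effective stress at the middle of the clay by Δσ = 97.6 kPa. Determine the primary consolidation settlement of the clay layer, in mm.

Final effective stress: σ'_f = σ'_0 + Δσ = 105 + 97.6 = 202.6 kPa.
Normally consolidated clay, so the full stress increment lies on the virgin compression line:
S_c = C_c·H/(1+e₀)·log₁₀(σ'_f/σ'_0) = 0.23×2.8/(1+0.73)×log₁₀(202.6/105)
    = 0.37225 × 0.28545 = 0.1063 m

S_c ≈ 106 mm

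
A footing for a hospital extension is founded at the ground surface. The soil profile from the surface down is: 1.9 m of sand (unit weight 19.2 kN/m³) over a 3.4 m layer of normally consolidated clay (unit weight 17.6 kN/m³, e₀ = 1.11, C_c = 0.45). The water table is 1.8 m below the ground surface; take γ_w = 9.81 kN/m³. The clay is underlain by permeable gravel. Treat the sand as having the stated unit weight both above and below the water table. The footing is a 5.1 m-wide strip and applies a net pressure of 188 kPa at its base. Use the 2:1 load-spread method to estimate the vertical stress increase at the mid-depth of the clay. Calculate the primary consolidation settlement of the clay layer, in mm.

S_c ≈ 372 mm

Mid-depth of clay below the ground surface: z = 1.9 + 3.4/2 = 3.6 m.
Total vertical stress at mid-clay: σ_v = 19.2×1.9 + 17.6×1.7 = 66.4 kPa.
Pore pressure: u = 9.81×(3.6 − 1.8) = 17.658 kPa.
Initial effective stress: σ'_0 = σ_v − u = 66.4 − 17.658 = 48.742 kPa.
Stress increase at mid-clay by the 2:1 spreading method:
Δσ = qB/(B+z) = 188×5.1/(5.1+3.6) = 110.21 kPa
Final effective stress: σ'_f = σ'_0 + Δσ = 48.742 + 110.21 = 158.95 kPa.
Normally consolidated clay, so the full stress increment lies on the virgin compression line:
S_c = C_c·H/(1+e₀)·log₁₀(σ'_f/σ'_0) = 0.45×3.4/(1+1.11)×log₁₀(158.95/48.742)
    = 0.72512 × 0.51336 = 0.3722 m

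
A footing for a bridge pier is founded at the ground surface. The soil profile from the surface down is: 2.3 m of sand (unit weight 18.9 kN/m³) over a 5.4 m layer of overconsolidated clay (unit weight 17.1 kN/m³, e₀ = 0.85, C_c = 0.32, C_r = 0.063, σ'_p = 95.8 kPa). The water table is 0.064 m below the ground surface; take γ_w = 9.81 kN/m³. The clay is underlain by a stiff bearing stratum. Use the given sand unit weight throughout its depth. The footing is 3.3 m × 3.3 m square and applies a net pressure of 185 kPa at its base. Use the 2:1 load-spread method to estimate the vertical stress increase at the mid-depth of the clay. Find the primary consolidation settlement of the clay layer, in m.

Mid-depth of clay below the ground surface: z = 2.3 + 5.4/2 = 5 m.
Total vertical stress at mid-clay: σ_v = 18.9×2.3 + 17.1×2.7 = 89.64 kPa.
Pore pressure: u = 9.81×(5 − 0.064) = 48.422 kPa.
Initial effective stress: σ'_0 = σ_v − u = 89.64 − 48.422 = 41.218 kPa.
Stress increase at mid-clay by the 2:1 spreading method:
Δσ = qBL/((B+z)(L+z)) = 185×3.3×3.3/((3.3+5)(3.3+5)) = 29.244 kPa
Final effective stress: σ'_f = 41.218 + 29.244 = 70.462 kPa.
σ'_f = 70.462 ≤ σ'_p = 95.8 kPa, so the clay remains overconsolidated and only the recompression index applies:
S_c = C_r·H/(1+e₀)·log₁₀(σ'_f/σ'_0) = 0.063×5.4/1.85×log₁₀(70.462/41.218)
    = 0.18389 × 0.23287 = 0.04282 m

S_c ≈ 0.0428 m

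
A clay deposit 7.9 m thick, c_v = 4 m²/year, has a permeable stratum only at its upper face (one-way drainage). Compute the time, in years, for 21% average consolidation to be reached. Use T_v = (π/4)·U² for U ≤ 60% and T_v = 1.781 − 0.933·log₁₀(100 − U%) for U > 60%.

t ≈ 0.54 years

Drainage path length: H_d = H = 7.9 m (single drainage).
U ≤ 60%: T_v = (π/4)·U² = (π/4)×0.21² = 0.034636.
t = T_v·H_d²/c_v = 0.034636×7.9²/4 = 0.5404 years.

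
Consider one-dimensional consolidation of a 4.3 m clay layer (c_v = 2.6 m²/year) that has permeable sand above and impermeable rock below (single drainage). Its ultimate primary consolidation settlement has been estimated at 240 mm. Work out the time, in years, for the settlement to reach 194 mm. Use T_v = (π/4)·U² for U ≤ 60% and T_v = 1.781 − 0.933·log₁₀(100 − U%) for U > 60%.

Drainage path length: H_d = H = 4.3 m (single drainage).
U = S(t)/S_ult = 194/240 = 0.8083.
U > 60%: T_v = 1.781 − 0.933·log₁₀(100 − 80.833) = 0.58438.
t = T_v·H_d²/c_v = 0.58438×4.3²/2.6 = 4.156 years.

t ≈ 4.16 years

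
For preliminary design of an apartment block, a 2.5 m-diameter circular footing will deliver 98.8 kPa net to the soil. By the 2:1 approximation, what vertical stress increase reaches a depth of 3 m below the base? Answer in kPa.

Δσ_z ≈ 20.4 kPa

By the 2:1 method the load spreads at 1 horizontal : 2 vertical, so at depth z the loaded area has grown by z in each plan dimension:
Δσ ≈ qD²/(D+z)² = 98.8×2.5²/(2.5+3)² = 20.413 kPa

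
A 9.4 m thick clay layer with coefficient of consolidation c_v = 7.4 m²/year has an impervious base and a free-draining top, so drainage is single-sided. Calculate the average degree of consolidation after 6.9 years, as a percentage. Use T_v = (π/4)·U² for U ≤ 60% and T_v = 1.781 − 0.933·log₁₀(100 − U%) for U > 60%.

Drainage path length: H_d = H = 9.4 m (single drainage).
T_v = c_v·t/H_d² = 7.4×6.9/9.4² = 0.57786.
T_v = 0.57786 corresponds to the U > 60% branch:
U = 1 − 10^((1.781 − T_v)/0.933)/100 = 0.8052

U ≈ 80.5 %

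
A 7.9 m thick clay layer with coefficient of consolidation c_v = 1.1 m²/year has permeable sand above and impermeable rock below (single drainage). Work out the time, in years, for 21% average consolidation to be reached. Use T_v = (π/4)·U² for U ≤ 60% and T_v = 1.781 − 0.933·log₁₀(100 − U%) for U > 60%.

t ≈ 1.97 years

Drainage path length: H_d = H = 7.9 m (single drainage).
U ≤ 60%: T_v = (π/4)·U² = (π/4)×0.21² = 0.034636.
t = T_v·H_d²/c_v = 0.034636×7.9²/1.1 = 1.965 years.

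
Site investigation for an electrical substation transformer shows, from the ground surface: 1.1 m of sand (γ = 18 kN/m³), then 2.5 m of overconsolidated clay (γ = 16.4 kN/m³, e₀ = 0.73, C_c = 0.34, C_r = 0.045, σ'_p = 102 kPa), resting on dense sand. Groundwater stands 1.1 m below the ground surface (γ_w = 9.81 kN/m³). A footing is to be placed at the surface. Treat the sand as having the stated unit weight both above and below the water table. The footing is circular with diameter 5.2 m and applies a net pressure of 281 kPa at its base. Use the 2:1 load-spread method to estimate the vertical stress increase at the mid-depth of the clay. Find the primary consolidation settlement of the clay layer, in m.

Mid-depth of clay below the ground surface: z = 1.1 + 2.5/2 = 2.35 m.
Total vertical stress at mid-clay: σ_v = 18×1.1 + 16.4×1.25 = 40.3 kPa.
Pore pressure: u = 9.81×(2.35 − 1.1) = 12.263 kPa.
Initial effective stress: σ'_0 = σ_v − u = 40.3 − 12.263 = 28.037 kPa.
Stress increase at mid-clay by the 2:1 spreading method:
Δσ ≈ qD²/(D+z)² = 281×5.2²/(5.2+2.35)² = 133.3 kPa
Final effective stress: σ'_f = 28.037 + 133.3 = 161.34 kPa.
σ'_f = 161.34 > σ'_p = 102 kPa, so the stress path crosses the preconsolidation pressure — recompression up to σ'_p, then virgin compression beyond:
S_c = H/(1+e₀)·[C_r·log₁₀(σ'_p/σ'_0) + C_c·log₁₀(σ'_f/σ'_p)]
    = 2.5/1.73 × [0.045×log₁₀(102/28.037) + 0.34×log₁₀(161.34/102)]
    = 1.4451 × [0.025239 + 0.067708] = 0.1343 m

S_c ≈ 0.134 m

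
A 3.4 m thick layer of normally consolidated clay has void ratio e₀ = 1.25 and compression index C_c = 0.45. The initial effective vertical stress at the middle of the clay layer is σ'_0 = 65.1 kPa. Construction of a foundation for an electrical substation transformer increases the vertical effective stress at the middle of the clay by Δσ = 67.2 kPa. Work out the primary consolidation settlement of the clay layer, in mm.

Final effective stress: σ'_f = σ'_0 + Δσ = 65.1 + 67.2 = 132.3 kPa.
Normally consolidated clay, so the full stress increment lies on the virgin compression line:
S_c = C_c·H/(1+e₀)·log₁₀(σ'_f/σ'_0) = 0.45×3.4/(1+1.25)×log₁₀(132.3/65.1)
    = 0.68 × 0.30798 = 0.2094 m

S_c ≈ 209 mm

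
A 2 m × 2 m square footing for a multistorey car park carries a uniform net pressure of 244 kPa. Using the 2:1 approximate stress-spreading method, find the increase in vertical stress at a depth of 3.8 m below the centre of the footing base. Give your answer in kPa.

Δσ_z ≈ 29 kPa

By the 2:1 method the load spreads at 1 horizontal : 2 vertical, so at depth z the loaded area has grown by z in each plan dimension:
Δσ = qBL/((B+z)(L+z)) = 244×2×2/((2+3.8)(2+3.8)) = 29.013 kPa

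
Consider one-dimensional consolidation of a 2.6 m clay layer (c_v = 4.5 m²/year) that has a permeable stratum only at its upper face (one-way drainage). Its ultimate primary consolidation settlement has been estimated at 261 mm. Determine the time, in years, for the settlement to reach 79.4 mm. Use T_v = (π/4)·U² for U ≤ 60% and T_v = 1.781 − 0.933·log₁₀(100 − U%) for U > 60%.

Drainage path length: H_d = H = 2.6 m (single drainage).
U = S(t)/S_ult = 79.4/261 = 0.3042.
U ≤ 60%: T_v = (π/4)·U² = (π/4)×0.30421² = 0.072686.
t = T_v·H_d²/c_v = 0.072686×2.6²/4.5 = 0.1092 years.

t ≈ 0.109 years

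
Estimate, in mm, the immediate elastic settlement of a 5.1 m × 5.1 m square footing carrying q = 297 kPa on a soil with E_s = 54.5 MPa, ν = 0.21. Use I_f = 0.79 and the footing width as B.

S_e ≈ 21 mm

Immediate (elastic) settlement: S_e = q·B·(1−ν²)/E_s · I_f.
E_s = 54.5 MPa = 54500 kPa.
S_e = 297 × 5.1 × (1 − 0.21²) / 54500 × 0.79
    = 297 × 5.1 × 0.9559 / 54500 × 0.79
    = 0.02099 m = 20.99 mm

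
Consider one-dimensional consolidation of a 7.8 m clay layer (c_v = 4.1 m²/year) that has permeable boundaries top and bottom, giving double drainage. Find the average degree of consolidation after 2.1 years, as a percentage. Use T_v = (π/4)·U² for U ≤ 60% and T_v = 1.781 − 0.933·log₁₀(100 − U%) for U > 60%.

Drainage path length: H_d = H/2 = 3.9 m (double drainage).
T_v = c_v·t/H_d² = 4.1×2.1/3.9² = 0.56607.
T_v = 0.56607 corresponds to the U > 60% branch:
U = 1 − 10^((1.781 − T_v)/0.933)/100 = 0.7995

U ≈ 79.9 %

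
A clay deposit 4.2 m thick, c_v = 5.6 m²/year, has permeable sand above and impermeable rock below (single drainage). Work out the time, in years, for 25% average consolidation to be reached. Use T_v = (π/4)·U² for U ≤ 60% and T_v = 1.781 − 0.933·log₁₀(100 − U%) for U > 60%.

Drainage path length: H_d = H = 4.2 m (single drainage).
U ≤ 60%: T_v = (π/4)·U² = (π/4)×0.25² = 0.049087.
t = T_v·H_d²/c_v = 0.049087×4.2²/5.6 = 0.1546 years.

t ≈ 0.155 years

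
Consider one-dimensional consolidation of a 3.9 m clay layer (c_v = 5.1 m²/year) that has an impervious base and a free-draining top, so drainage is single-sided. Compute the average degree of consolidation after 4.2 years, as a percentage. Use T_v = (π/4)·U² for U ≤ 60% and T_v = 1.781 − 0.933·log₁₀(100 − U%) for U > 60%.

U ≈ 97.5 %

Drainage path length: H_d = H = 3.9 m (single drainage).
T_v = c_v·t/H_d² = 5.1×4.2/3.9² = 1.4083.
T_v = 1.4083 corresponds to the U > 60% branch:
U = 1 − 10^((1.781 − T_v)/0.933)/100 = 0.9749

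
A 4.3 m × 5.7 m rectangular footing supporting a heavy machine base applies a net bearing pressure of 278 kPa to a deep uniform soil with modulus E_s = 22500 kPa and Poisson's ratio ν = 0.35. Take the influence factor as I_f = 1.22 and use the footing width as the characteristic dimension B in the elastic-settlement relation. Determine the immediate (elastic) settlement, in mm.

Immediate (elastic) settlement: S_e = q·B·(1−ν²)/E_s · I_f.
S_e = 278 × 4.3 × (1 − 0.35²) / 22500 × 1.22
    = 278 × 4.3 × 0.8775 / 22500 × 1.22
    = 0.05688 m = 56.88 mm

S_e ≈ 56.9 mm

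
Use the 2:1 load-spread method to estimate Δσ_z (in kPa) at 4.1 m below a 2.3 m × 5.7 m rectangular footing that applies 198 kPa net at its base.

By the 2:1 method the load spreads at 1 horizontal : 2 vertical, so at depth z the loaded area has grown by z in each plan dimension:
Δσ = qBL/((B+z)(L+z)) = 198×2.3×5.7/((2.3+4.1)(5.7+4.1)) = 41.387 kPa

Δσ_z ≈ 41.4 kPa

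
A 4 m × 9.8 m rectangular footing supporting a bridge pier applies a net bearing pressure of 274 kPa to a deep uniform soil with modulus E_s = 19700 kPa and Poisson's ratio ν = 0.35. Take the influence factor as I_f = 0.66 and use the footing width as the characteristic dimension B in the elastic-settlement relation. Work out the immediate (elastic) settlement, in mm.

Immediate (elastic) settlement: S_e = q·B·(1−ν²)/E_s · I_f.
S_e = 274 × 4 × (1 − 0.35²) / 19700 × 0.66
    = 274 × 4 × 0.8775 / 19700 × 0.66
    = 0.03222 m = 32.22 mm

S_e ≈ 32.2 mm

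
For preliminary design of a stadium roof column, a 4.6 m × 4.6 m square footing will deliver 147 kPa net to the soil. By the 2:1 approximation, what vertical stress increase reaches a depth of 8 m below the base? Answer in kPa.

Δσ_z ≈ 19.6 kPa

By the 2:1 method the load spreads at 1 horizontal : 2 vertical, so at depth z the loaded area has grown by z in each plan dimension:
Δσ = qBL/((B+z)(L+z)) = 147×4.6×4.6/((4.6+8)(4.6+8)) = 19.593 kPa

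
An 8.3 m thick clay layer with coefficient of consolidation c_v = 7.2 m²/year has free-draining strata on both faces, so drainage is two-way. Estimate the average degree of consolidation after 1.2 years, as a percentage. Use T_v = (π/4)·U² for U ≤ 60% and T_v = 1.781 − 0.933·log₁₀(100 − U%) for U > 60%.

U ≈ 76.5 %

Drainage path length: H_d = H/2 = 4.15 m (double drainage).
T_v = c_v·t/H_d² = 7.2×1.2/4.15² = 0.50167.
T_v = 0.50167 corresponds to the U > 60% branch:
U = 1 − 10^((1.781 − T_v)/0.933)/100 = 0.7649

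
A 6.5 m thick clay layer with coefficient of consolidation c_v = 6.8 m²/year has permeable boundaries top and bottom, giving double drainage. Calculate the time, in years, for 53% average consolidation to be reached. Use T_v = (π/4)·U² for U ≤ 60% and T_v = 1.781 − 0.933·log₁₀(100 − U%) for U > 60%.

Drainage path length: H_d = H/2 = 3.25 m (double drainage).
U ≤ 60%: T_v = (π/4)·U² = (π/4)×0.53² = 0.22062.
t = T_v·H_d²/c_v = 0.22062×3.25²/6.8 = 0.3427 years.

t ≈ 0.343 years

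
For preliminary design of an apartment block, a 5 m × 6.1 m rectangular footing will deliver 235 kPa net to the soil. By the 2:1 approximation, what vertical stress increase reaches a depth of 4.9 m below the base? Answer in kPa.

By the 2:1 method the load spreads at 1 horizontal : 2 vertical, so at depth z the loaded area has grown by z in each plan dimension:
Δσ = qBL/((B+z)(L+z)) = 235×5×6.1/((5+4.9)(6.1+4.9)) = 65.817 kPa

Δσ_z ≈ 65.8 kPa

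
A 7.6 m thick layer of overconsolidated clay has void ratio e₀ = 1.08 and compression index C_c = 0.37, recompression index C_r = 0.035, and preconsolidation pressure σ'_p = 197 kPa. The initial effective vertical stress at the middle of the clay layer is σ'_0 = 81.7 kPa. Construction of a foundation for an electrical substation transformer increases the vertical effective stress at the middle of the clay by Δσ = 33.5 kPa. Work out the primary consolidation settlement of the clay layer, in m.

Final effective stress: σ'_f = 81.7 + 33.5 = 115.2 kPa.
σ'_f = 115.2 ≤ σ'_p = 197 kPa, so the clay remains overconsolidated and only the recompression index applies:
S_c = C_r·H/(1+e₀)·log₁₀(σ'_f/σ'_0) = 0.035×7.6/2.08×log₁₀(115.2/81.7)
    = 0.12788 × 0.14923 = 0.01908 m

S_c ≈ 0.0191 m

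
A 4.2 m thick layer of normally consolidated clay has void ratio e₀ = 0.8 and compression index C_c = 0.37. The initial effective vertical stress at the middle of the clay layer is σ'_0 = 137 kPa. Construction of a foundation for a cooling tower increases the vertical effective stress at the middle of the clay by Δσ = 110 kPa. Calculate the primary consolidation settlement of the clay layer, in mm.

Final effective stress: σ'_f = σ'_0 + Δσ = 137 + 110 = 247 kPa.
Normally consolidated clay, so the full stress increment lies on the virgin compression line:
S_c = C_c·H/(1+e₀)·log₁₀(σ'_f/σ'_0) = 0.37×4.2/(1+0.8)×log₁₀(247/137)
    = 0.86333 × 0.25598 = 0.221 m

S_c ≈ 221 mm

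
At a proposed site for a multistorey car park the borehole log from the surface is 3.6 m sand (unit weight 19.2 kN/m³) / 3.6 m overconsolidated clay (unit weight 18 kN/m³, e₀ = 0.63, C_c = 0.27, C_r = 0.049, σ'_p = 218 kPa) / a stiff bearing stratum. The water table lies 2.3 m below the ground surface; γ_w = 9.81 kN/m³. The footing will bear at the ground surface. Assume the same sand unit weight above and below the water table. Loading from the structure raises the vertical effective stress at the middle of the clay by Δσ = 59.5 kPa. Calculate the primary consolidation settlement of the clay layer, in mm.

S_c ≈ 28.6 mm

Mid-depth of clay below the ground surface: z = 3.6 + 3.6/2 = 5.4 m.
Total vertical stress at mid-clay: σ_v = 19.2×3.6 + 18×1.8 = 101.52 kPa.
Pore pressure: u = 9.81×(5.4 − 2.3) = 30.411 kPa.
Initial effective stress: σ'_0 = σ_v − u = 101.52 − 30.411 = 71.109 kPa.
Final effective stress: σ'_f = 71.109 + 59.5 = 130.61 kPa.
σ'_f = 130.61 ≤ σ'_p = 218 kPa, so the clay remains overconsolidated and only the recompression index applies:
S_c = C_r·H/(1+e₀)·log₁₀(σ'_f/σ'_0) = 0.049×3.6/1.63×log₁₀(130.61/71.109)
    = 0.10822 × 0.26405 = 0.02858 m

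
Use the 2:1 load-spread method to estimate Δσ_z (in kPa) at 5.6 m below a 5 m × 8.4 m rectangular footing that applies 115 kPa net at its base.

By the 2:1 method the load spreads at 1 horizontal : 2 vertical, so at depth z the loaded area has grown by z in each plan dimension:
Δσ = qBL/((B+z)(L+z)) = 115×5×8.4/((5+5.6)(8.4+5.6)) = 32.547 kPa

Δσ_z ≈ 32.5 kPa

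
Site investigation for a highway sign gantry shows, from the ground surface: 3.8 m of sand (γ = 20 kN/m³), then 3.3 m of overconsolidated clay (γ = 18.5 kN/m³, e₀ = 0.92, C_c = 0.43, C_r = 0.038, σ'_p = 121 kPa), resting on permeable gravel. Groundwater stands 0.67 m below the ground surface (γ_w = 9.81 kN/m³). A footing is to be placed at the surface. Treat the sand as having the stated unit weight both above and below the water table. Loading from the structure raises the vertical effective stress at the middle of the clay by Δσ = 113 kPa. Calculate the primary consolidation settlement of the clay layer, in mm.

Mid-depth of clay below the ground surface: z = 3.8 + 3.3/2 = 5.45 m.
Total vertical stress at mid-clay: σ_v = 20×3.8 + 18.5×1.65 = 106.53 kPa.
Pore pressure: u = 9.81×(5.45 − 0.67) = 46.892 kPa.
Initial effective stress: σ'_0 = σ_v − u = 106.53 − 46.892 = 59.638 kPa.
Final effective stress: σ'_f = 59.638 + 113 = 172.64 kPa.
σ'_f = 172.64 > σ'_p = 121 kPa, so the stress path crosses the preconsolidation pressure — recompression up to σ'_p, then virgin compression beyond:
S_c = H/(1+e₀)·[C_r·log₁₀(σ'_p/σ'_0) + C_c·log₁₀(σ'_f/σ'_p)]
    = 3.3/1.92 × [0.038×log₁₀(121/59.638) + 0.43×log₁₀(172.64/121)]
    = 1.7188 × [0.011676 + 0.066373] = 0.1342 m

S_c ≈ 134 mm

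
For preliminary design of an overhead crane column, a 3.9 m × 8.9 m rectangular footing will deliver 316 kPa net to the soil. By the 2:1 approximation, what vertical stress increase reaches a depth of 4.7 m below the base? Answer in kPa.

By the 2:1 method the load spreads at 1 horizontal : 2 vertical, so at depth z the loaded area has grown by z in each plan dimension:
Δσ = qBL/((B+z)(L+z)) = 316×3.9×8.9/((3.9+4.7)(8.9+4.7)) = 93.779 kPa

Δσ_z ≈ 93.8 kPa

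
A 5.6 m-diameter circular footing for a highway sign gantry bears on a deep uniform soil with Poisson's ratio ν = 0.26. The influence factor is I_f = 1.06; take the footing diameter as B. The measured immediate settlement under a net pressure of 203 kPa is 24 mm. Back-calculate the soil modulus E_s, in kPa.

E_s ≈ 46800 kPa

S_e = q·B·(1−ν²)/E_s · I_f  ⇒  E_s = q·B·(1−ν²)·I_f / S_e.
E_s = 203 × 5.6 × 0.9324 × 1.06 / 0.024 = 46810 kPa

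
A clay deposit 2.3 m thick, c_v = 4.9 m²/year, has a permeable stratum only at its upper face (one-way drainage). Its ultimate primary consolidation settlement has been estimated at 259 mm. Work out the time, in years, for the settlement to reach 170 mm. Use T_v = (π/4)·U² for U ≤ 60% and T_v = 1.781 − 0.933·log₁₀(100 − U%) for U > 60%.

t ≈ 0.376 years

Drainage path length: H_d = H = 2.3 m (single drainage).
U = S(t)/S_ult = 170/259 = 0.6564.
U > 60%: T_v = 1.781 − 0.933·log₁₀(100 − 65.637) = 0.34783.
t = T_v·H_d²/c_v = 0.34783×2.3²/4.9 = 0.3755 years.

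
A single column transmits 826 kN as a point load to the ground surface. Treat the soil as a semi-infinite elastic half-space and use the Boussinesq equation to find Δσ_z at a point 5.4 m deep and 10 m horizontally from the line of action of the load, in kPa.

Δσ_z ≈ 0.328 kPa

Boussinesq vertical stress below a point load on an elastic half-space:
Δσ_z = 3P/(2πz²) · [1 + (r/z)²]^(−5/2)
r/z = 10/5.4 = 1.8519; [1+(r/z)²]^(−5/2) = 0.024219.
Δσ_z = 3×826/(2π×5.4²) × 0.024219 = 13.525 × 0.024219 = 0.3276 kPa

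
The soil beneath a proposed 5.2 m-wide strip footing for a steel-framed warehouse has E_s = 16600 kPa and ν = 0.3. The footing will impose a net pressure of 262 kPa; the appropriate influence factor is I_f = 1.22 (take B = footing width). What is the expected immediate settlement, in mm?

Immediate (elastic) settlement: S_e = q·B·(1−ν²)/E_s · I_f.
S_e = 262 × 5.2 × (1 − 0.3²) / 16600 × 1.22
    = 262 × 5.2 × 0.91 / 16600 × 1.22
    = 0.09112 m = 91.12 mm

S_e ≈ 91.1 mm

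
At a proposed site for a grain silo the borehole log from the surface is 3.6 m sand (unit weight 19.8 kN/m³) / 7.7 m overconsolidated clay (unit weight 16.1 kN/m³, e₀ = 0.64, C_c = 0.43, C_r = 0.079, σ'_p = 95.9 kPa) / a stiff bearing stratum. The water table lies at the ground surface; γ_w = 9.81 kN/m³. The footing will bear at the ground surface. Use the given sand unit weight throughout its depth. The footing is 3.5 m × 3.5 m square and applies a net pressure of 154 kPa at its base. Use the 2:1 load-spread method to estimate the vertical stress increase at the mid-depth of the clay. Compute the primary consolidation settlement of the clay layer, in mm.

S_c ≈ 37.4 mm

Mid-depth of clay below the ground surface: z = 3.6 + 7.7/2 = 7.45 m.
Total vertical stress at mid-clay: σ_v = 19.8×3.6 + 16.1×3.85 = 133.27 kPa.
Pore pressure: u = 9.81×(7.45 − 0) = 73.085 kPa.
Initial effective stress: σ'_0 = σ_v − u = 133.27 − 73.085 = 60.185 kPa.
Stress increase at mid-clay by the 2:1 spreading method:
Δσ = qBL/((B+z)(L+z)) = 154×3.5×3.5/((3.5+7.45)(3.5+7.45)) = 15.734 kPa
Final effective stress: σ'_f = 60.185 + 15.734 = 75.919 kPa.
σ'_f = 75.919 ≤ σ'_p = 95.9 kPa, so the clay remains overconsolidated and only the recompression index applies:
S_c = C_r·H/(1+e₀)·log₁₀(σ'_f/σ'_0) = 0.079×7.7/1.64×log₁₀(75.919/60.185)
    = 0.37091 × 0.10086 = 0.03741 m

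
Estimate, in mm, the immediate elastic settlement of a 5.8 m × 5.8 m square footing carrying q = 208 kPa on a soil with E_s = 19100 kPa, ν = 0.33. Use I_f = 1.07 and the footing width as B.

Immediate (elastic) settlement: S_e = q·B·(1−ν²)/E_s · I_f.
S_e = 208 × 5.8 × (1 − 0.33²) / 19100 × 1.07
    = 208 × 5.8 × 0.8911 / 19100 × 1.07
    = 0.06022 m = 60.22 mm

S_e ≈ 60.2 mm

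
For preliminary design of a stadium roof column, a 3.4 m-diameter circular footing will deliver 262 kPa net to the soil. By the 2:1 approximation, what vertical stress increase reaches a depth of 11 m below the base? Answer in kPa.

Δσ_z ≈ 14.6 kPa

By the 2:1 method the load spreads at 1 horizontal : 2 vertical, so at depth z the loaded area has grown by z in each plan dimension:
Δσ ≈ qD²/(D+z)² = 262×3.4²/(3.4+11)² = 14.606 kPa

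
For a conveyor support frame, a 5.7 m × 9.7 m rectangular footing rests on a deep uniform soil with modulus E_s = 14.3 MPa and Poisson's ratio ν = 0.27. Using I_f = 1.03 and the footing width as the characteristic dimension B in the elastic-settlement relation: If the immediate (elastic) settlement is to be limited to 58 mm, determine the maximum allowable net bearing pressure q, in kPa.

E_s = 14.3 MPa = 14300 kPa.
S_e = q·B·(1−ν²)/E_s · I_f  ⇒  q = S_e·E_s / (B·(1−ν²)·I_f).
q = 0.058 × 14300 / (5.7 × 0.9271 × 1.03) = 152.4 kPa

q ≈ 152 kPa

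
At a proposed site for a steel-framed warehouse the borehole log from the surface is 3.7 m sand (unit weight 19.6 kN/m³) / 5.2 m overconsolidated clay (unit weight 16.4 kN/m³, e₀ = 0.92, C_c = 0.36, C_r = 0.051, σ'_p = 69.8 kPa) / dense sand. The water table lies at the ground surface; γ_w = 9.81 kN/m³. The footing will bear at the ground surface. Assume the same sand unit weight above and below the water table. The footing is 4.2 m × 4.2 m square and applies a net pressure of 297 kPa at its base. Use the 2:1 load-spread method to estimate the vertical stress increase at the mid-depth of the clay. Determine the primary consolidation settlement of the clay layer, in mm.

Mid-depth of clay below the ground surface: z = 3.7 + 5.2/2 = 6.3 m.
Total vertical stress at mid-clay: σ_v = 19.6×3.7 + 16.4×2.6 = 115.16 kPa.
Pore pressure: u = 9.81×(6.3 − 0) = 61.803 kPa.
Initial effective stress: σ'_0 = σ_v − u = 115.16 − 61.803 = 53.357 kPa.
Stress increase at mid-clay by the 2:1 spreading method:
Δσ = qBL/((B+z)(L+z)) = 297×4.2×4.2/((4.2+6.3)(4.2+6.3)) = 47.52 kPa
Final effective stress: σ'_f = 53.357 + 47.52 = 100.88 kPa.
σ'_f = 100.88 > σ'_p = 69.8 kPa, so the stress path crosses the preconsolidation pressure — recompression up to σ'_p, then virgin compression beyond:
S_c = H/(1+e₀)·[C_r·log₁₀(σ'_p/σ'_0) + C_c·log₁₀(σ'_f/σ'_p)]
    = 5.2/1.92 × [0.051×log₁₀(69.8/53.357) + 0.36×log₁₀(100.88/69.8)]
    = 2.7083 × [0.0059499 + 0.057582] = 0.1721 m

S_c ≈ 172 mm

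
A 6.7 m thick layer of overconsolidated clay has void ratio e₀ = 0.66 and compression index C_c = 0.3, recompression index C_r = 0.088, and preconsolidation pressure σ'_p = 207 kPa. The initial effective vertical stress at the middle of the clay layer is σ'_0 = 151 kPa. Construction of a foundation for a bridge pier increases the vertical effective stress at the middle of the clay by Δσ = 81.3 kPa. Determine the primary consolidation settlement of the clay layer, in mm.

Final effective stress: σ'_f = 151 + 81.3 = 232.3 kPa.
σ'_f = 232.3 > σ'_p = 207 kPa, so the stress path crosses the preconsolidation pressure — recompression up to σ'_p, then virgin compression beyond:
S_c = H/(1+e₀)·[C_r·log₁₀(σ'_p/σ'_0) + C_c·log₁₀(σ'_f/σ'_p)]
    = 6.7/1.66 × [0.088×log₁₀(207/151) + 0.3×log₁₀(232.3/207)]
    = 4.0361 × [0.012055 + 0.015024] = 0.1093 m

S_c ≈ 109 mm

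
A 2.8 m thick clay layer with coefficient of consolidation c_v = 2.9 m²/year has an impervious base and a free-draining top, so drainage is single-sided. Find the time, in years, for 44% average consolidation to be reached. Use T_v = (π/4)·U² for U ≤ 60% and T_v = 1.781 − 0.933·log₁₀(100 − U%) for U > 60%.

Drainage path length: H_d = H = 2.8 m (single drainage).
U ≤ 60%: T_v = (π/4)·U² = (π/4)×0.44² = 0.15205.
t = T_v·H_d²/c_v = 0.15205×2.8²/2.9 = 0.4111 years.

t ≈ 0.411 years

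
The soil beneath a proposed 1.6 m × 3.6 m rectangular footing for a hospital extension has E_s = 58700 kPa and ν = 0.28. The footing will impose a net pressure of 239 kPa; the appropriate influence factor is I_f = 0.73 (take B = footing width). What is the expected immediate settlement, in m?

Immediate (elastic) settlement: S_e = q·B·(1−ν²)/E_s · I_f.
S_e = 239 × 1.6 × (1 − 0.28²) / 58700 × 0.73
    = 239 × 1.6 × 0.9216 / 58700 × 0.73
    = 0.004383 m

S_e ≈ 0.00438 m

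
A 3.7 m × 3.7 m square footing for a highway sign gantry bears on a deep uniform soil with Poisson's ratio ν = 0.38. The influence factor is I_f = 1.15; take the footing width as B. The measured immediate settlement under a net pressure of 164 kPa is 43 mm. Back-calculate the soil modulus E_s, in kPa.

E_s ≈ 13900 kPa

S_e = q·B·(1−ν²)/E_s · I_f  ⇒  E_s = q·B·(1−ν²)·I_f / S_e.
E_s = 164 × 3.7 × 0.8556 × 1.15 / 0.043 = 13880 kPa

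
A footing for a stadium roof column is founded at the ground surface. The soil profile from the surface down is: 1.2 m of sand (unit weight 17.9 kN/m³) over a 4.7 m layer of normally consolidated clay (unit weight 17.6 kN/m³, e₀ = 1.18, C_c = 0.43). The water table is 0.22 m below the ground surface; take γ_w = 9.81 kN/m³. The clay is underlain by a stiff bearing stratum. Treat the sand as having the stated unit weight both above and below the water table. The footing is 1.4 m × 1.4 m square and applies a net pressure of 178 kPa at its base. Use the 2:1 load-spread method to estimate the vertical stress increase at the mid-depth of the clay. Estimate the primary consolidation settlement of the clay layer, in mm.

Mid-depth of clay below the ground surface: z = 1.2 + 4.7/2 = 3.55 m.
Total vertical stress at mid-clay: σ_v = 17.9×1.2 + 17.6×2.35 = 62.84 kPa.
Pore pressure: u = 9.81×(3.55 − 0.22) = 32.667 kPa.
Initial effective stress: σ'_0 = σ_v − u = 62.84 − 32.667 = 30.173 kPa.
Stress increase at mid-clay by the 2:1 spreading method:
Δσ = qBL/((B+z)(L+z)) = 178×1.4×1.4/((1.4+3.55)(1.4+3.55)) = 14.239 kPa
Final effective stress: σ'_f = σ'_0 + Δσ = 30.173 + 14.239 = 44.412 kPa.
Normally consolidated clay, so the full stress increment lies on the virgin compression line:
S_c = C_c·H/(1+e₀)·log₁₀(σ'_f/σ'_0) = 0.43×4.7/(1+1.18)×log₁₀(44.412/30.173)
    = 0.92706 × 0.16788 = 0.1556 m

S_c ≈ 156 mm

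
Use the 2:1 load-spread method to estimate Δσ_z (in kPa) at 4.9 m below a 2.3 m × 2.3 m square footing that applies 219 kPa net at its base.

Δσ_z ≈ 22.3 kPa

By the 2:1 method the load spreads at 1 horizontal : 2 vertical, so at depth z the loaded area has grown by z in each plan dimension:
Δσ = qBL/((B+z)(L+z)) = 219×2.3×2.3/((2.3+4.9)(2.3+4.9)) = 22.348 kPa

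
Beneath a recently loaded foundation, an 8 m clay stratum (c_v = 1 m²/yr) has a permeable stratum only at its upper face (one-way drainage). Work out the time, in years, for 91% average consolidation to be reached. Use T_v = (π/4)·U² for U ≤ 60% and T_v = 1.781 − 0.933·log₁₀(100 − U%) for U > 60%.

t ≈ 57 years

Drainage path length: H_d = H = 8 m (single drainage).
U > 60%: T_v = 1.781 − 0.933·log₁₀(100 − 91) = 0.89069.
t = T_v·H_d²/c_v = 0.89069×8²/1 = 57 years.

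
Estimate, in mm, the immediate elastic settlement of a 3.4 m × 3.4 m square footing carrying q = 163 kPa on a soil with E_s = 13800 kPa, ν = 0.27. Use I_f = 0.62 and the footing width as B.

S_e ≈ 23.1 mm

Immediate (elastic) settlement: S_e = q·B·(1−ν²)/E_s · I_f.
S_e = 163 × 3.4 × (1 − 0.27²) / 13800 × 0.62
    = 163 × 3.4 × 0.9271 / 13800 × 0.62
    = 0.02308 m = 23.08 mm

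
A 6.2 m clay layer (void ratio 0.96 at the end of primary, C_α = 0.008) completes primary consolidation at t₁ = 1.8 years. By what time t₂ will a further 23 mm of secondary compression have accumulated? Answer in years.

S_s = C_α·H/(1+e_p)·log₁₀(t₂/t₁) ⇒ log₁₀(t₂/t₁) = S_s·(1+e_p)/(C_α·H).
log₁₀(t₂/t₁) = 0.023 × (1+0.96) / (0.008×6.2) = 0.9089
t₂ = t₁ × 10^0.9089 = 1.8 × 8.107 = 14.59 years

t₂ ≈ 14.6 years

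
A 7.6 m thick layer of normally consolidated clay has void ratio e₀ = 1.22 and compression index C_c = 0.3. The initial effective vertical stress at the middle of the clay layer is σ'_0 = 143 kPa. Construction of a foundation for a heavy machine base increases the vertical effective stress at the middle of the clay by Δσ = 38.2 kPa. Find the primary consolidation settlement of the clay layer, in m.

S_c ≈ 0.106 m

Final effective stress: σ'_f = σ'_0 + Δσ = 143 + 38.2 = 181.2 kPa.
Normally consolidated clay, so the full stress increment lies on the virgin compression line:
S_c = C_c·H/(1+e₀)·log₁₀(σ'_f/σ'_0) = 0.3×7.6/(1+1.22)×log₁₀(181.2/143)
    = 1.027 × 0.10282 = 0.1056 m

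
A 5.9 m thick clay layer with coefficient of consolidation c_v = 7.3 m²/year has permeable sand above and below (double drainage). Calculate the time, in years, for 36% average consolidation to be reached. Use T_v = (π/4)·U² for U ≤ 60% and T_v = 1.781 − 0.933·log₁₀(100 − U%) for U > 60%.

Drainage path length: H_d = H/2 = 2.95 m (double drainage).
U ≤ 60%: T_v = (π/4)·U² = (π/4)×0.36² = 0.10179.
t = T_v·H_d²/c_v = 0.10179×2.95²/7.3 = 0.1213 years.

t ≈ 0.121 years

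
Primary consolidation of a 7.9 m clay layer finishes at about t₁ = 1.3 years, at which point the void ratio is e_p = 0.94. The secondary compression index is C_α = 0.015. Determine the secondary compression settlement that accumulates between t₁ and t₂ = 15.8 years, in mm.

S_s ≈ 66.3 mm

Secondary compression: S_s = C_α·H/(1+e_p)·log₁₀(t₂/t₁)
S_s = 0.015×7.9/(1+0.94)×log₁₀(15.8/1.3)
    = 0.06108 × 1.085 = 0.06626 m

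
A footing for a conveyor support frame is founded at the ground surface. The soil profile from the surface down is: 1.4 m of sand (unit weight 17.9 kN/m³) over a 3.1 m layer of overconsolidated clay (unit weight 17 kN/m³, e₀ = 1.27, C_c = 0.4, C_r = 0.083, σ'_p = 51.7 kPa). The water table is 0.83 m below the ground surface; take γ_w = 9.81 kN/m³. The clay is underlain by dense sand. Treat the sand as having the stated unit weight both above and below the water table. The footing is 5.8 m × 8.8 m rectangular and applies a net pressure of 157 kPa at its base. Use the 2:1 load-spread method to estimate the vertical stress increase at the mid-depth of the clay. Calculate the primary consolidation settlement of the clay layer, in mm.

Mid-depth of clay below the ground surface: z = 1.4 + 3.1/2 = 2.95 m.
Total vertical stress at mid-clay: σ_v = 17.9×1.4 + 17×1.55 = 51.41 kPa.
Pore pressure: u = 9.81×(2.95 − 0.83) = 20.797 kPa.
Initial effective stress: σ'_0 = σ_v − u = 51.41 − 20.797 = 30.613 kPa.
Stress increase at mid-clay by the 2:1 spreading method:
Δσ = qBL/((B+z)(L+z)) = 157×5.8×8.8/((5.8+2.95)(8.8+2.95)) = 77.941 kPa
Final effective stress: σ'_f = 30.613 + 77.941 = 108.55 kPa.
σ'_f = 108.55 > σ'_p = 51.7 kPa, so the stress path crosses the preconsolidation pressure — recompression up to σ'_p, then virgin compression beyond:
S_c = H/(1+e₀)·[C_r·log₁₀(σ'_p/σ'_0) + C_c·log₁₀(σ'_f/σ'_p)]
    = 3.1/2.27 × [0.083×log₁₀(51.7/30.613) + 0.4×log₁₀(108.55/51.7)]
    = 1.3656 × [0.01889 + 0.12886] = 0.2018 m

S_c ≈ 202 mm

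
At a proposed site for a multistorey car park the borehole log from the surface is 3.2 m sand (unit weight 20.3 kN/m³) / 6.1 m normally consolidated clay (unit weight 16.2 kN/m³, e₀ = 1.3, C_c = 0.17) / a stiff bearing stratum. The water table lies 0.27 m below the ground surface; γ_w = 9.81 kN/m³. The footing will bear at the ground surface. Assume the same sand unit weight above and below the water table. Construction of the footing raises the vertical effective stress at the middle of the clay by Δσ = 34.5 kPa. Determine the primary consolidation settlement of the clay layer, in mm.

Mid-depth of clay below the ground surface: z = 3.2 + 6.1/2 = 6.25 m.
Total vertical stress at mid-clay: σ_v = 20.3×3.2 + 16.2×3.05 = 114.37 kPa.
Pore pressure: u = 9.81×(6.25 − 0.27) = 58.664 kPa.
Initial effective stress: σ'_0 = σ_v − u = 114.37 − 58.664 = 55.706 kPa.
Final effective stress: σ'_f = σ'_0 + Δσ = 55.706 + 34.5 = 90.206 kPa.
Normally consolidated clay, so the full stress increment lies on the virgin compression line:
S_c = C_c·H/(1+e₀)·log₁₀(σ'_f/σ'_0) = 0.17×6.1/(1+1.3)×log₁₀(90.206/55.706)
    = 0.45087 × 0.20933 = 0.09438 m

S_c ≈ 94.4 mm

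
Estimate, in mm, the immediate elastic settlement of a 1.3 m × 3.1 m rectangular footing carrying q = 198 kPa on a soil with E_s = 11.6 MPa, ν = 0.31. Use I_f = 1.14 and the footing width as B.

S_e ≈ 22.9 mm

Immediate (elastic) settlement: S_e = q·B·(1−ν²)/E_s · I_f.
E_s = 11.6 MPa = 11600 kPa.
S_e = 198 × 1.3 × (1 − 0.31²) / 11600 × 1.14
    = 198 × 1.3 × 0.9039 / 11600 × 1.14
    = 0.02287 m = 22.87 mm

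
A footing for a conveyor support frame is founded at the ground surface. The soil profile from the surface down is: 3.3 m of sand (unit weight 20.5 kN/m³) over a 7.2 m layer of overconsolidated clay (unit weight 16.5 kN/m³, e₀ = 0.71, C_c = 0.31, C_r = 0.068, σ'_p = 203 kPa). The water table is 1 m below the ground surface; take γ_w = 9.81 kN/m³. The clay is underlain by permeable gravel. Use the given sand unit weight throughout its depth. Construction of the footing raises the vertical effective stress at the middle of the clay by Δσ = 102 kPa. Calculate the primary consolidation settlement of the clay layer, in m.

S_c ≈ 0.113 m

Mid-depth of clay below the ground surface: z = 3.3 + 7.2/2 = 6.9 m.
Total vertical stress at mid-clay: σ_v = 20.5×3.3 + 16.5×3.6 = 127.05 kPa.
Pore pressure: u = 9.81×(6.9 − 1) = 57.879 kPa.
Initial effective stress: σ'_0 = σ_v − u = 127.05 − 57.879 = 69.171 kPa.
Final effective stress: σ'_f = 69.171 + 102 = 171.17 kPa.
σ'_f = 171.17 ≤ σ'_p = 203 kPa, so the clay remains overconsolidated and only the recompression index applies:
S_c = C_r·H/(1+e₀)·log₁₀(σ'_f/σ'_0) = 0.068×7.2/1.71×log₁₀(171.17/69.171)
    = 0.28631 × 0.3935 = 0.1127 m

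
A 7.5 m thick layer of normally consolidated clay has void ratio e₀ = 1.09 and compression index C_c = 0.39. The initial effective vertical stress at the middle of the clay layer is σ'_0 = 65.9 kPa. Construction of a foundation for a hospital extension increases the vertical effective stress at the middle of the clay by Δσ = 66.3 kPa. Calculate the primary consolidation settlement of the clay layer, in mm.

S_c ≈ 423 mm

Final effective stress: σ'_f = σ'_0 + Δσ = 65.9 + 66.3 = 132.2 kPa.
Normally consolidated clay, so the full stress increment lies on the virgin compression line:
S_c = C_c·H/(1+e₀)·log₁₀(σ'_f/σ'_0) = 0.39×7.5/(1+1.09)×log₁₀(132.2/65.9)
    = 1.3995 × 0.30235 = 0.4231 m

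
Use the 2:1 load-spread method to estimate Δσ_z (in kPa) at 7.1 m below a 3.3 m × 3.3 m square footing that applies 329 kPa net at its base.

Δσ_z ≈ 33.1 kPa

By the 2:1 method the load spreads at 1 horizontal : 2 vertical, so at depth z the loaded area has grown by z in each plan dimension:
Δσ = qBL/((B+z)(L+z)) = 329×3.3×3.3/((3.3+7.1)(3.3+7.1)) = 33.125 kPa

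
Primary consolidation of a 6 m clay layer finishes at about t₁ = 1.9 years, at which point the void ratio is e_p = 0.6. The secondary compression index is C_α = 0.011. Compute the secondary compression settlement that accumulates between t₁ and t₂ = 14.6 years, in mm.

Secondary compression: S_s = C_α·H/(1+e_p)·log₁₀(t₂/t₁)
S_s = 0.011×6/(1+0.6)×log₁₀(14.6/1.9)
    = 0.04125 × 0.8856 = 0.03653 m

S_s ≈ 36.5 mm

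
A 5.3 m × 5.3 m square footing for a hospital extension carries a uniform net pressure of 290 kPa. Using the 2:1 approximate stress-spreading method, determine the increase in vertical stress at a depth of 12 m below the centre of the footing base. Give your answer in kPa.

Δσ_z ≈ 27.2 kPa

By the 2:1 method the load spreads at 1 horizontal : 2 vertical, so at depth z the loaded area has grown by z in each plan dimension:
Δσ = qBL/((B+z)(L+z)) = 290×5.3×5.3/((5.3+12)(5.3+12)) = 27.218 kPa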